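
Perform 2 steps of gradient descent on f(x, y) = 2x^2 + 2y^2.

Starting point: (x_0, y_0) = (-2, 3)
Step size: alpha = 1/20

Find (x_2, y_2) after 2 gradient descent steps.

f(x,y) = 2x^2 + 2y^2
grad_x = 4x + 0y, grad_y = 4y + 0x
Step 1: grad = (-8, 12), (-8/5, 12/5)
Step 2: grad = (-32/5, 48/5), (-32/25, 48/25)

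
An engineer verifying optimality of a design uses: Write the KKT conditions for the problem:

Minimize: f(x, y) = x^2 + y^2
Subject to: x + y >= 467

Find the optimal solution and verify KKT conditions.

KKT conditions for min x^2 + y^2 s.t. x + y >= 467:
Stationarity: 2x = mu, 2y = mu
So x = y = mu/2.
Complementary slackness: mu*(x + y - 467) = 0
Primal feasibility: x + y >= 467; dual feasibility: mu >= 0
If mu = 0 then x = y = 0, but 0 + 0 < 467 is infeasible, so the constraint is active.
Constraint active: x + y = 2*(mu/2) = 467 => mu = 467
x = y = 467/2, f = 218089/2
Verify: stationarity 2*(467/2) = 467 = mu; primal 467/2 + 467/2 = 467 >= 467; dual mu = 467 >= 0; complementary slackness 467*(467 - 467) = 0. All KKT conditions hold.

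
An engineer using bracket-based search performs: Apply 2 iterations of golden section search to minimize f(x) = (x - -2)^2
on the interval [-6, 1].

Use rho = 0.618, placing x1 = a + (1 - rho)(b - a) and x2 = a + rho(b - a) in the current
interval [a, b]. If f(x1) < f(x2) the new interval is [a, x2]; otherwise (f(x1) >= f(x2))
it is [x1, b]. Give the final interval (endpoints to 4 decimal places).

Golden section search for min of f(x) = (x - -2)^2 on [-6, 1].
Each step: x1 = a + (1 - rho)(b - a), x2 = a + rho(b - a); if f(x1) < f(x2) keep [a, x2], otherwise keep [x1, b].
Step 1: [-6.0000, 1.0000], x1=-3.3260 (f=1.7583), x2=-1.6740 (f=0.1063); f(x1) > f(x2) => keep [-3.3260, 1.0000]
Step 2: [-3.3260, 1.0000], x1=-1.6735 (f=0.1066), x2=-0.6525 (f=1.8157); f(x1) < f(x2) => keep [-3.3260, -0.6525]
Final interval: [-3.3260, -0.6525]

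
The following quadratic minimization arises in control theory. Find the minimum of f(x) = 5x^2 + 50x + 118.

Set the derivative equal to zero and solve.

f(x) = 5x^2 + 50x + 118
f'(x) = 10x + (50) = 0
x = -50/10 = -5
f(-5) = -7
Since f''(x) = 10 > 0, this is a minimum.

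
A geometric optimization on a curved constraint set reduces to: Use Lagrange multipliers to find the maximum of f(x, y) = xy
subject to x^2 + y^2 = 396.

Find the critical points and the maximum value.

Lagrange conditions: y = 2*lambda*x and x = 2*lambda*y
If x = 0 then y = 0, violating the constraint, so x, y != 0.
Dividing: y/x = x/y => x^2 = y^2 => y = x or y = -x
Constraint: 2x^2 = 396 => x^2 = 198 => x = +/-sqrt(198)
Critical points: (sqrt(198), sqrt(198)), (-sqrt(198), -sqrt(198)), (sqrt(198), -sqrt(198)), (-sqrt(198), sqrt(198))
  y = x:  xy = x^2 = 198  at (sqrt(198), sqrt(198)) and (-sqrt(198), -sqrt(198))
  y = -x: xy = -x^2 = -198 at (sqrt(198), -sqrt(198)) and (-sqrt(198), sqrt(198))
Maximum xy = 198 at (sqrt(198), sqrt(198)) and (-sqrt(198), -sqrt(198))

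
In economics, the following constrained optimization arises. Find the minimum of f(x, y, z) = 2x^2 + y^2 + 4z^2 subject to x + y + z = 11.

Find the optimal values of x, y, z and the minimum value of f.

Using Lagrange multipliers on f = 2x^2 + y^2 + 4z^2 with constraint x + y + z = 11:
Conditions: 2*2*x = lambda, 2*1*y = lambda, 2*4*z = lambda
So x = lambda/4, y = lambda/2, z = lambda/8
Substituting into constraint: lambda * (7/8) = 11
lambda = 88/7
x = 22/7, y = 44/7, z = 11/7
Minimum value = 484/7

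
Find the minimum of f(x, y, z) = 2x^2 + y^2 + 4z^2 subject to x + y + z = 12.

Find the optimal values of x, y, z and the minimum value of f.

Using Lagrange multipliers on f = 2x^2 + y^2 + 4z^2 with constraint x + y + z = 12:
Conditions: 2*2*x = lambda, 2*1*y = lambda, 2*4*z = lambda
So x = lambda/4, y = lambda/2, z = lambda/8
Substituting into constraint: lambda * (7/8) = 12
lambda = 96/7
x = 24/7, y = 48/7, z = 12/7
Minimum value = 576/7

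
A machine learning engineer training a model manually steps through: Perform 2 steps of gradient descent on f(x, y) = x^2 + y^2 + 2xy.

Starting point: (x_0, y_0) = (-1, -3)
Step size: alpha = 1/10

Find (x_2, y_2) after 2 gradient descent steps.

f(x,y) = x^2 + y^2 + 2xy
grad_x = 2x + 2y, grad_y = 2y + 2x
Step 1: grad = (-8, -8), (-1/5, -11/5)
Step 2: grad = (-24/5, -24/5), (7/25, -43/25)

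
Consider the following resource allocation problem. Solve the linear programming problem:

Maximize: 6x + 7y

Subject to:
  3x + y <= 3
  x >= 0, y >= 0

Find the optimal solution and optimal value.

The feasible region has vertices at [(0, 0), (1, 0), (0, 3)].
Checking objective 6x + 7y at each vertex:
  (0, 0): 6*0 + 7*0 = 0
  (1, 0): 6*1 + 7*0 = 6
  (0, 3): 6*0 + 7*3 = 21
Maximum is 21 at (0, 3).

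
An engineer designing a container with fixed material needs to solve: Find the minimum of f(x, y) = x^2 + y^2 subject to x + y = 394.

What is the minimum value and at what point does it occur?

Substitute y = 394 - x into f(x,y) = x^2 + y^2:
g(x) = x^2 + (394 - x)^2 = 2x^2 - 788x + 155236
g'(x) = 4x - 788 = 0  =>  x = 197
y = 394 - 197 = 197
Minimum value = 197^2 + 197^2 = 77618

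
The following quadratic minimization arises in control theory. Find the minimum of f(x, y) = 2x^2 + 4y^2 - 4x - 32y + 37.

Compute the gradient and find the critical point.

f(x,y) = 2x^2 + 4y^2 - 4x - 32y + 37
df/dx = 4x + (-4) = 0  =>  x = 1
df/dy = 8y + (-32) = 0  =>  y = 4
f(1, 4) = 2*(1)^2 + 4*(4)^2 + -4*(1) + -32*(4) + 37 = -29
Hessian is diagonal with entries 4, 8 > 0, so this is a minimum.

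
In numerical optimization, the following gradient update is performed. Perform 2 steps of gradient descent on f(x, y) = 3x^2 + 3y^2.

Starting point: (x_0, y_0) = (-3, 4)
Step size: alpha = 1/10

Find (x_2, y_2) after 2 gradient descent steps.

f(x,y) = 3x^2 + 3y^2
grad_x = 6x + 0y, grad_y = 6y + 0x
Step 1: grad = (-18, 24), (-6/5, 8/5)
Step 2: grad = (-36/5, 48/5), (-12/25, 16/25)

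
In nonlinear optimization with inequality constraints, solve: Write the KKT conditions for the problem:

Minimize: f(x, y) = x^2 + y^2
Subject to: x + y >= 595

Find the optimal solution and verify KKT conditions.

KKT conditions for min x^2 + y^2 s.t. x + y >= 595:
Stationarity: 2x = mu, 2y = mu
So x = y = mu/2.
Complementary slackness: mu*(x + y - 595) = 0
Primal feasibility: x + y >= 595; dual feasibility: mu >= 0
If mu = 0 then x = y = 0, but 0 + 0 < 595 is infeasible, so the constraint is active.
Constraint active: x + y = 2*(mu/2) = 595 => mu = 595
x = y = 595/2, f = 354025/2
Verify: stationarity 2*(595/2) = 595 = mu; primal 595/2 + 595/2 = 595 >= 595; dual mu = 595 >= 0; complementary slackness 595*(595 - 595) = 0. All KKT conditions hold.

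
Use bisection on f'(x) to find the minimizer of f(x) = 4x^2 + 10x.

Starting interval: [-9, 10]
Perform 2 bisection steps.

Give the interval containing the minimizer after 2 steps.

Finding critical point of f(x) = 4x^2 + 10x using bisection on f'(x) = 8x + 10.
f'(x) = 0 when x = -5/4.
Starting interval: [-9, 10]
Step 1: mid = 1/2, f'(mid) = 14, new interval = [-9, 1/2]
Step 2: mid = -17/4, f'(mid) = -24, new interval = [-17/4, 1/2]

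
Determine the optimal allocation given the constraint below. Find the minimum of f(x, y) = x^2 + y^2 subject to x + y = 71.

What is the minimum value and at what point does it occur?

Substitute y = 71 - x into f(x,y) = x^2 + y^2:
g(x) = x^2 + (71 - x)^2 = 2x^2 - 142x + 5041
g'(x) = 4x - 142 = 0  =>  x = 71/2
y = 71 - 71/2 = 71/2
Minimum value = (71/2)^2 + (71/2)^2 = 5041/2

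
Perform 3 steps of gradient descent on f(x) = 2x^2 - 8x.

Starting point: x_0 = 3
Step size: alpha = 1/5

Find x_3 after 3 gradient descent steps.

f(x) = 2x^2 - 8x, f'(x) = 4x + (-8)
Step 1: f'(3) = 4, x_1 = 3 - 1/5 * 4 = 11/5
Step 2: f'(11/5) = 4/5, x_2 = 11/5 - 1/5 * 4/5 = 51/25
Step 3: f'(51/25) = 4/25, x_3 = 51/25 - 1/5 * 4/25 = 251/125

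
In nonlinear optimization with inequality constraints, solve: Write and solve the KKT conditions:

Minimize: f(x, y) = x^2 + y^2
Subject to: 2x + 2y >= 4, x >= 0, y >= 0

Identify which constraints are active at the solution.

KKT conditions for min x^2 + y^2 s.t. 2x + 2y >= 4, x >= 0, y >= 0:
Stationarity: 2x = mu*2 + mu_x, 2y = mu*2 + mu_y, with mu, mu_x, mu_y >= 0
Complementary slackness: mu*(2x + 2y - 4) = 0, mu_x*x = 0, mu_y*y = 0
(0, 0) is infeasible (2*0 + 2*0 < 4), so if mu = 0 stationarity would force x = mu_x/2 >= 0, y = mu_y/2 >= 0 with mu_x*x = mu_y*y = 0, i.e. x = y = 0: contradiction. Hence mu > 0 and 2x + 2y = 4 is active.
Try x > 0, y > 0 (so mu_x = mu_y = 0): x = 2*mu/2, y = 2*mu/2
Substitute: 2*(2*mu/2) + 2*(2*mu/2) = 4
  mu*8/2 = 4 => mu = 1
x* = 1 > 0, y* = 1 > 0, consistent with mu_x = mu_y = 0.
f is convex and the constraints are linear, so this KKT point is the global minimum.
f* = 2
Active constraints: 2x + 2y >= 4 (holds with equality, mu = 1 > 0); x >= 0 and y >= 0 are inactive (mu_x = mu_y = 0).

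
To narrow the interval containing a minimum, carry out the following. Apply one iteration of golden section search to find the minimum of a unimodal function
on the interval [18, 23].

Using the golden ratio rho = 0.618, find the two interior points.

Golden section search on [18, 23].
Golden ratio rho = 0.618 (approx).
Interior points:
  x_1 = 18 + (1-0.618)*5 = 19.9100
  x_2 = 18 + 0.618*5 = 21.0900
Compare f(x_1) and f(x_2) to determine which subinterval to keep.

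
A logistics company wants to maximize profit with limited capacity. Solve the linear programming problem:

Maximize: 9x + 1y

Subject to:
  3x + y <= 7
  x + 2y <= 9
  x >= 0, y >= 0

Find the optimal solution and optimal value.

Feasible vertices: (0, 0), (0, 9/2), (1, 4), (7/3, 0)
Objective 9x + 1y at each:
  (0, 0): 0
  (0, 9/2): 9/2
  (1, 4): 13
  (7/3, 0): 21
Maximum is 21 at (7/3, 0).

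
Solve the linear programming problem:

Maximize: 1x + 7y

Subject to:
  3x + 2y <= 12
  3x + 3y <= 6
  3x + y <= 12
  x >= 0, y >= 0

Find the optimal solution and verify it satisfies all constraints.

Feasible vertices: (0, 0), (0, 2), (2, 0)
Objective 1x + 7y at each vertex:
  (0, 0): 0
  (0, 2): 14
  (2, 0): 2
Maximum is 14 at (0, 2).
Verify constraints at (x, y) = (0, 2):
  3*0 + 2*2 = 4 <= 12
  3*0 + 3*2 = 6 <= 6 (active)
  3*0 + 1*2 = 2 <= 12
  x = 0 >= 0, y = 2 >= 0. All constraints satisfied.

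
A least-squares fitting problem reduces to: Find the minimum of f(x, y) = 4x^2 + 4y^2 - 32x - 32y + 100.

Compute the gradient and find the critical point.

f(x,y) = 4x^2 + 4y^2 - 32x - 32y + 100
df/dx = 8x + (-32) = 0  =>  x = 4
df/dy = 8y + (-32) = 0  =>  y = 4
f(4, 4) = 4*(4)^2 + 4*(4)^2 + -32*(4) + -32*(4) + 100 = -28
Hessian is diagonal with entries 8, 8 > 0, so this is a minimum.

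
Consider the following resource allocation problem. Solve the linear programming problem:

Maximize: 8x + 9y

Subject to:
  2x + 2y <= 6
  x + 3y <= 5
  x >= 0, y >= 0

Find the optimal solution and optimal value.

Feasible vertices: (0, 0), (0, 5/3), (2, 1), (3, 0)
Objective 8x + 9y at each:
  (0, 0): 0
  (0, 5/3): 15
  (2, 1): 25
  (3, 0): 24
Maximum is 25 at (2, 1).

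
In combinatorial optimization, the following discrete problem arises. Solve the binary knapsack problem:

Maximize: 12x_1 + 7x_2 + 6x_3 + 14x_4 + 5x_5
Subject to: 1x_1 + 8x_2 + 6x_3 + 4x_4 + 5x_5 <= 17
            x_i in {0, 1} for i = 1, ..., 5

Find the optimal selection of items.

Items: item 1 (v=12, w=1), item 2 (v=7, w=8), item 3 (v=6, w=6), item 4 (v=14, w=4), item 5 (v=5, w=5)
Capacity: 17
Checking all 32 subsets (w = total weight, v = total value):
  {}: w = 0, v = 0
  {1}: w = 1, v = 12
  {2}: w = 8, v = 7
  {3}: w = 6, v = 6
  {4}: w = 4, v = 14
  {5}: w = 5, v = 5
  {1, 2}: w = 9, v = 19
  {1, 3}: w = 7, v = 18
  {1, 4}: w = 5, v = 26
  {1, 5}: w = 6, v = 17
  {2, 3}: w = 14, v = 13
  {2, 4}: w = 12, v = 21
  {2, 5}: w = 13, v = 12
  {3, 4}: w = 10, v = 20
  {3, 5}: w = 11, v = 11
  {4, 5}: w = 9, v = 19
  {1, 2, 3}: w = 15, v = 25
  {1, 2, 4}: w = 13, v = 33
  {1, 2, 5}: w = 14, v = 24
  {1, 3, 4}: w = 11, v = 32
  {1, 3, 5}: w = 12, v = 23
  {1, 4, 5}: w = 10, v = 31
  {2, 3, 4}: w = 18 > 17, infeasible
  {2, 3, 5}: w = 19 > 17, infeasible
  {2, 4, 5}: w = 17, v = 26
  {3, 4, 5}: w = 15, v = 25
  {1, 2, 3, 4}: w = 19 > 17, infeasible
  {1, 2, 3, 5}: w = 20 > 17, infeasible
  {1, 2, 4, 5}: w = 18 > 17, infeasible
  {1, 3, 4, 5}: w = 16, v = 37
  {2, 3, 4, 5}: w = 23 > 17, infeasible
  {1, 2, 3, 4, 5}: w = 24 > 17, infeasible
Best feasible subset: items [1, 3, 4, 5]
Total weight: 16 <= 17, total value: 37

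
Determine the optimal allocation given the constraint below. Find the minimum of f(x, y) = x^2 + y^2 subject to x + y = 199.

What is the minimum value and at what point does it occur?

Substitute y = 199 - x into f(x,y) = x^2 + y^2:
g(x) = x^2 + (199 - x)^2 = 2x^2 - 398x + 39601
g'(x) = 4x - 398 = 0  =>  x = 199/2
y = 199 - 199/2 = 199/2
Minimum value = (199/2)^2 + (199/2)^2 = 39601/2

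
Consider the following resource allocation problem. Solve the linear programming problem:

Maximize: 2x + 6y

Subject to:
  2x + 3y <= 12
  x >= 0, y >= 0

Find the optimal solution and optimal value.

The feasible region has vertices at [(0, 0), (6, 0), (0, 4)].
Checking objective 2x + 6y at each vertex:
  (0, 0): 2*0 + 6*0 = 0
  (6, 0): 2*6 + 6*0 = 12
  (0, 4): 2*0 + 6*4 = 24
Maximum is 24 at (0, 4).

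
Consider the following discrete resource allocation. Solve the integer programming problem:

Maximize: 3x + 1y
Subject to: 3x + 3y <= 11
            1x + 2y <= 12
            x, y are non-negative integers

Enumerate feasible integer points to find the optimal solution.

Constraint 1: 3x + 3y <= 11
Constraint 2: 1x + 2y <= 12
Feasible x range (need y >= 0): 0 <= x <= min(11/3, 12/1) => x in {0, ..., 3}.
Enumerate feasible integer points row by row (the coefficient of y is 1 > 0, so for each x the largest feasible y gives the best value):
  x = 0: y <= min((11 - 3*0)/3, (12 - 1*0)/2) => y in {0, ..., 3}; best 3*0 + 1*3 = 3
  x = 1: y <= min((11 - 3*1)/3, (12 - 1*1)/2) => y in {0, ..., 2}; best 3*1 + 1*2 = 5
  x = 2: y <= min((11 - 3*2)/3, (12 - 1*2)/2) => y in {0, ..., 1}; best 3*2 + 1*1 = 7
  x = 3: y <= min((11 - 3*3)/3, (12 - 1*3)/2) => y in {0}; best 3*3 + 1*0 = 9
The maximum 3x + 1y = 9 is achieved at x = 3, y = 0.
Check: 3*3 + 3*0 = 9 <= 11 and 1*3 + 2*0 = 3 <= 12.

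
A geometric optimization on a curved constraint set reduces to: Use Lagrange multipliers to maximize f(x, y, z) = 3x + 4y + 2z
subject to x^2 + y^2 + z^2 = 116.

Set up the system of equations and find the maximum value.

Lagrange conditions: 3 = 2*lambda*x, 4 = 2*lambda*y, 2 = 2*lambda*z
So x:3 = y:4 = z:2, i.e. x = 3t, y = 4t, z = 2t
Constraint: t^2*(3^2 + 4^2 + 2^2) = 116
  t^2 * 29 = 116  =>  t = sqrt(4)
Maximum = 3*3t + 4*4t + 2*2t = 29*sqrt(4) = 58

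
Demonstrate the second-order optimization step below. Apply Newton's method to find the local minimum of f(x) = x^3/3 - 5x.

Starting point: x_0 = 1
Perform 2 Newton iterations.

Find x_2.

f(x) = x^3/3 - 5x
f'(x) = x^2 - 5, f''(x) = 2x
Newton update: x_{n+1} = x_n - (x_n^2 - 5)/(2*x_n)
Step 1: x_0 = 1, f'=-4, f''=2, x_1 = 3
Step 2: x_1 = 3, f'=4, f''=6, x_2 = 7/3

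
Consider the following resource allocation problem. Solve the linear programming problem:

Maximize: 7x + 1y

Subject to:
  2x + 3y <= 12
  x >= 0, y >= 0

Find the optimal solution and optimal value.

The feasible region has vertices at [(0, 0), (6, 0), (0, 4)].
Checking objective 7x + 1y at each vertex:
  (0, 0): 7*0 + 1*0 = 0
  (6, 0): 7*6 + 1*0 = 42
  (0, 4): 7*0 + 1*4 = 4
Maximum is 42 at (6, 0).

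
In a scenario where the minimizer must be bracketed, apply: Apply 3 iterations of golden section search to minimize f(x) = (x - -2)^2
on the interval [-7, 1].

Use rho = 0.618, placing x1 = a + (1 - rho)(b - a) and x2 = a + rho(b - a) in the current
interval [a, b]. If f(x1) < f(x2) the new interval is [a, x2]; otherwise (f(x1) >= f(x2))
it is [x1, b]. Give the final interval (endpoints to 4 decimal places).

Golden section search for min of f(x) = (x - -2)^2 on [-7, 1].
Each step: x1 = a + (1 - rho)(b - a), x2 = a + rho(b - a); if f(x1) < f(x2) keep [a, x2], otherwise keep [x1, b].
Step 1: [-7.0000, 1.0000], x1=-3.9440 (f=3.7791), x2=-2.0560 (f=0.0031); f(x1) > f(x2) => keep [-3.9440, 1.0000]
Step 2: [-3.9440, 1.0000], x1=-2.0554 (f=0.0031), x2=-0.8886 (f=1.2352); f(x1) < f(x2) => keep [-3.9440, -0.8886]
Step 3: [-3.9440, -0.8886], x1=-2.7768 (f=0.6035), x2=-2.0558 (f=0.0031); f(x1) > f(x2) => keep [-2.7768, -0.8886]
Final interval: [-2.7768, -0.8886]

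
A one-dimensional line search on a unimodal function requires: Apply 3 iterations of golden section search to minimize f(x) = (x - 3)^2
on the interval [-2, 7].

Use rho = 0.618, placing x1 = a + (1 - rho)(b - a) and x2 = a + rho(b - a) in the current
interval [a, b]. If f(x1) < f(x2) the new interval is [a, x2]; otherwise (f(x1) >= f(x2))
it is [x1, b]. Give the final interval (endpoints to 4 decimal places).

Golden section search for min of f(x) = (x - 3)^2 on [-2, 7].
Each step: x1 = a + (1 - rho)(b - a), x2 = a + rho(b - a); if f(x1) < f(x2) keep [a, x2], otherwise keep [x1, b].
Step 1: [-2.0000, 7.0000], x1=1.4380 (f=2.4398), x2=3.5620 (f=0.3158); f(x1) > f(x2) => keep [1.4380, 7.0000]
Step 2: [1.4380, 7.0000], x1=3.5627 (f=0.3166), x2=4.8753 (f=3.5168); f(x1) < f(x2) => keep [1.4380, 4.8753]
Step 3: [1.4380, 4.8753], x1=2.7511 (f=0.0620), x2=3.5623 (f=0.3161); f(x1) < f(x2) => keep [1.4380, 3.5623]
Final interval: [1.4380, 3.5623]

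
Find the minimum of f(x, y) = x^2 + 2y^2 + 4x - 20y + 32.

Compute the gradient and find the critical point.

f(x,y) = x^2 + 2y^2 + 4x - 20y + 32
df/dx = 2x + (4) = 0  =>  x = -2
df/dy = 4y + (-20) = 0  =>  y = 5
f(-2, 5) = 1*(-2)^2 + 2*(5)^2 + 4*(-2) + -20*(5) + 32 = -22
Hessian is diagonal with entries 2, 4 > 0, so this is a minimum.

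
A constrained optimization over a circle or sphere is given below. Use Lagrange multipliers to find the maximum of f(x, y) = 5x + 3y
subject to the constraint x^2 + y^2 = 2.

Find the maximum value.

Set up Lagrange conditions: grad f = lambda * grad g
  5 = 2*lambda*x
  3 = 2*lambda*y
From these: x/y = 5/3, so x = 5t, y = 3t for some t.
Substitute into constraint: (5t)^2 + (3t)^2 = 2
  t^2 * 34 = 2
  t = sqrt(2/34)
Maximum = 5*x + 3*y = (5^2 + 3^2)*t = 34 * sqrt(2/34) = sqrt(68)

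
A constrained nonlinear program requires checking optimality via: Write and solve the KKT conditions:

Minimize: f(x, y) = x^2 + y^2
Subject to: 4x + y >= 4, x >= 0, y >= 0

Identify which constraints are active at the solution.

KKT conditions for min x^2 + y^2 s.t. 4x + 1y >= 4, x >= 0, y >= 0:
Stationarity: 2x = mu*4 + mu_x, 2y = mu*1 + mu_y, with mu, mu_x, mu_y >= 0
Complementary slackness: mu*(4x + y - 4) = 0, mu_x*x = 0, mu_y*y = 0
(0, 0) is infeasible (4*0 + 1*0 < 4), so if mu = 0 stationarity would force x = mu_x/2 >= 0, y = mu_y/2 >= 0 with mu_x*x = mu_y*y = 0, i.e. x = y = 0: contradiction. Hence mu > 0 and 4x + y = 4 is active.
Try x > 0, y > 0 (so mu_x = mu_y = 0): x = 4*mu/2, y = 1*mu/2
Substitute: 4*(4*mu/2) + 1*(1*mu/2) = 4
  mu*17/2 = 4 => mu = 8/17
x* = 16/17 > 0, y* = 4/17 > 0, consistent with mu_x = mu_y = 0.
f is convex and the constraints are linear, so this KKT point is the global minimum.
f* = 16/17
Active constraints: 4x + y >= 4 (holds with equality, mu = 8/17 > 0); x >= 0 and y >= 0 are inactive (mu_x = mu_y = 0).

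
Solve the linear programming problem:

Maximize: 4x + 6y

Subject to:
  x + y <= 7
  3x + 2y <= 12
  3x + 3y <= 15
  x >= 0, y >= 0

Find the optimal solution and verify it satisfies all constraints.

Feasible vertices: (0, 0), (0, 5), (2, 3), (4, 0)
Objective 4x + 6y at each vertex:
  (0, 0): 0
  (0, 5): 30
  (2, 3): 26
  (4, 0): 16
Maximum is 30 at (0, 5).
Verify constraints at (x, y) = (0, 5):
  1*0 + 1*5 = 5 <= 7
  3*0 + 2*5 = 10 <= 12
  3*0 + 3*5 = 15 <= 15 (active)
  x = 0 >= 0, y = 5 >= 0. All constraints satisfied.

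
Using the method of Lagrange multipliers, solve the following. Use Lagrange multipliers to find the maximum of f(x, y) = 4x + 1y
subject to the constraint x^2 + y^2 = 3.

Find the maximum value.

Set up Lagrange conditions: grad f = lambda * grad g
  4 = 2*lambda*x
  1 = 2*lambda*y
From these: x/y = 4/1, so x = 4t, y = 1t for some t.
Substitute into constraint: (4t)^2 + (1t)^2 = 3
  t^2 * 17 = 3
  t = sqrt(3/17)
Maximum = 4*x + 1*y = (4^2 + 1^2)*t = 17 * sqrt(3/17) = sqrt(51)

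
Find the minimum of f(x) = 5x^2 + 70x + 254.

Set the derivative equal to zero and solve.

f(x) = 5x^2 + 70x + 254
f'(x) = 10x + (70) = 0
x = -70/10 = -7
f(-7) = 9
Since f''(x) = 10 > 0, this is a minimum.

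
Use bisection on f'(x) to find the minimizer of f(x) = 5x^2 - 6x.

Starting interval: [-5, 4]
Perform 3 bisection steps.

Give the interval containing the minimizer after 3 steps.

Finding critical point of f(x) = 5x^2 - 6x using bisection on f'(x) = 10x + -6.
f'(x) = 0 when x = 3/5.
Starting interval: [-5, 4]
Step 1: mid = -1/2, f'(mid) = -11, new interval = [-1/2, 4]
Step 2: mid = 7/4, f'(mid) = 23/2, new interval = [-1/2, 7/4]
Step 3: mid = 5/8, f'(mid) = 1/4, new interval = [-1/2, 5/8]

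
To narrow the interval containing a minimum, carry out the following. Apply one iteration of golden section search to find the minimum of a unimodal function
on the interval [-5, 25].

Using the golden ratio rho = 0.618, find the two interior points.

Golden section search on [-5, 25].
Golden ratio rho = 0.618 (approx).
Interior points:
  x_1 = -5 + (1-0.618)*30 = 6.4600
  x_2 = -5 + 0.618*30 = 13.5400
Compare f(x_1) and f(x_2) to determine which subinterval to keep.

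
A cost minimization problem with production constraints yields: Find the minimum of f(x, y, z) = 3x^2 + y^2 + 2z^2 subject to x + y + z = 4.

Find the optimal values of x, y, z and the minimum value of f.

Using Lagrange multipliers on f = 3x^2 + y^2 + 2z^2 with constraint x + y + z = 4:
Conditions: 2*3*x = lambda, 2*1*y = lambda, 2*2*z = lambda
So x = lambda/6, y = lambda/2, z = lambda/4
Substituting into constraint: lambda * (11/12) = 4
lambda = 48/11
x = 8/11, y = 24/11, z = 12/11
Minimum value = 96/11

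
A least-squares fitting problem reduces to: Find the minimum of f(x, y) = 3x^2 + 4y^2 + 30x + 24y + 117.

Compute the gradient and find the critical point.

f(x,y) = 3x^2 + 4y^2 + 30x + 24y + 117
df/dx = 6x + (30) = 0  =>  x = -5
df/dy = 8y + (24) = 0  =>  y = -3
f(-5, -3) = 3*(-5)^2 + 4*(-3)^2 + 30*(-5) + 24*(-3) + 117 = 6
Hessian is diagonal with entries 6, 8 > 0, so this is a minimum.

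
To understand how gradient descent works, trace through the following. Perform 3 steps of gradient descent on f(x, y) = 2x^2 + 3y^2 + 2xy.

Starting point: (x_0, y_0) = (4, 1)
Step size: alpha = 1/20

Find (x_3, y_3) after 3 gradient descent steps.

f(x,y) = 2x^2 + 3y^2 + 2xy
grad_x = 4x + 2y, grad_y = 6y + 2x
Step 1: grad = (18, 14), (31/10, 3/10)
Step 2: grad = (13, 8), (49/20, -1/10)
Step 3: grad = (48/5, 43/10), (197/100, -63/200)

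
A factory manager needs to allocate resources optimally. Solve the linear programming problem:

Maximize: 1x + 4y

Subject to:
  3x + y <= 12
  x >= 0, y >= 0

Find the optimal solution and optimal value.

The feasible region has vertices at [(0, 0), (4, 0), (0, 12)].
Checking objective 1x + 4y at each vertex:
  (0, 0): 1*0 + 4*0 = 0
  (4, 0): 1*4 + 4*0 = 4
  (0, 12): 1*0 + 4*12 = 48
Maximum is 48 at (0, 12).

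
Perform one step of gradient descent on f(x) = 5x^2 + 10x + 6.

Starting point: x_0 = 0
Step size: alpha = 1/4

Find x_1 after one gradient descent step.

f(x) = 5x^2 + 10x + 6
f'(x) = 10x + 10
f'(0) = 10*0 + (10) = 10
x_1 = x_0 - alpha * f'(x_0) = 0 - 1/4 * 10 = -5/2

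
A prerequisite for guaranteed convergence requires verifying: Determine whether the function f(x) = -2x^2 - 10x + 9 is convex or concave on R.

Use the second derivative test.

f(x) = -2x^2 - 10x + 9
f'(x) = -4x - 10
f''(x) = -4
Since f''(x) = -4 < 0 for all x, f is concave on R.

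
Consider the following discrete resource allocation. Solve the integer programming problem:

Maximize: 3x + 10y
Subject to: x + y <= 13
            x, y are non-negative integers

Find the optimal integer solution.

Objective: 3x + 10y, constraint: x + y <= 13
Coefficient of y is 10 > coefficient of x is 3, so allocate the entire budget to y.
Optimal: x = 0, y = 13, value = 130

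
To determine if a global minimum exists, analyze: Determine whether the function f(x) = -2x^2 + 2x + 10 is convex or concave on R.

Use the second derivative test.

f(x) = -2x^2 + 2x + 10
f'(x) = -4x + 2
f''(x) = -4
Since f''(x) = -4 < 0 for all x, f is concave on R.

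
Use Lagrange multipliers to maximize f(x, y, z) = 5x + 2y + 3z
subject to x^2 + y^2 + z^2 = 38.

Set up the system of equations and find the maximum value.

Lagrange conditions: 5 = 2*lambda*x, 2 = 2*lambda*y, 3 = 2*lambda*z
So x:5 = y:2 = z:3, i.e. x = 5t, y = 2t, z = 3t
Constraint: t^2*(5^2 + 2^2 + 3^2) = 38
  t^2 * 38 = 38  =>  t = sqrt(1)
Maximum = 5*5t + 2*2t + 3*3t = 38*sqrt(1) = 38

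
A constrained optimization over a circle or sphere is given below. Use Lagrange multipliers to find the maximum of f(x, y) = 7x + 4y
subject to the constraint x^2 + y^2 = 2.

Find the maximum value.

Set up Lagrange conditions: grad f = lambda * grad g
  7 = 2*lambda*x
  4 = 2*lambda*y
From these: x/y = 7/4, so x = 7t, y = 4t for some t.
Substitute into constraint: (7t)^2 + (4t)^2 = 2
  t^2 * 65 = 2
  t = sqrt(2/65)
Maximum = 7*x + 4*y = (7^2 + 4^2)*t = 65 * sqrt(2/65) = sqrt(130)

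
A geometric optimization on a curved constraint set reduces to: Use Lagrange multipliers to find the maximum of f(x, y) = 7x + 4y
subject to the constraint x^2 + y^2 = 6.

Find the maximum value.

Set up Lagrange conditions: grad f = lambda * grad g
  7 = 2*lambda*x
  4 = 2*lambda*y
From these: x/y = 7/4, so x = 7t, y = 4t for some t.
Substitute into constraint: (7t)^2 + (4t)^2 = 6
  t^2 * 65 = 6
  t = sqrt(6/65)
Maximum = 7*x + 4*y = (7^2 + 4^2)*t = 65 * sqrt(6/65) = sqrt(390)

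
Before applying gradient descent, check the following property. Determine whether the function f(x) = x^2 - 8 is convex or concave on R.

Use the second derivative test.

f(x) = x^2 - 8
f'(x) = 2x + 0
f''(x) = 2
Since f''(x) = 2 > 0 for all x, f is convex on R.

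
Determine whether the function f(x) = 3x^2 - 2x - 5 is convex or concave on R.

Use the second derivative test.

f(x) = 3x^2 - 2x - 5
f'(x) = 6x - 2
f''(x) = 6
Since f''(x) = 6 > 0 for all x, f is convex on R.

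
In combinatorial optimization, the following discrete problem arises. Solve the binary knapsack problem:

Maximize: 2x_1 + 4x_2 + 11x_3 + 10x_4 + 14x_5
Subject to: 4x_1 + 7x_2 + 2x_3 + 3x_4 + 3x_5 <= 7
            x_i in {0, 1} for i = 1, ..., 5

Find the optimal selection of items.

Items: item 1 (v=2, w=4), item 2 (v=4, w=7), item 3 (v=11, w=2), item 4 (v=10, w=3), item 5 (v=14, w=3)
Capacity: 7
Checking all 32 subsets (w = total weight, v = total value):
  {}: w = 0, v = 0
  {1}: w = 4, v = 2
  {2}: w = 7, v = 4
  {3}: w = 2, v = 11
  {4}: w = 3, v = 10
  {5}: w = 3, v = 14
  {1, 2}: w = 11 > 7, infeasible
  {1, 3}: w = 6, v = 13
  {1, 4}: w = 7, v = 12
  {1, 5}: w = 7, v = 16
  {2, 3}: w = 9 > 7, infeasible
  {2, 4}: w = 10 > 7, infeasible
  {2, 5}: w = 10 > 7, infeasible
  {3, 4}: w = 5, v = 21
  {3, 5}: w = 5, v = 25
  {4, 5}: w = 6, v = 24
  {1, 2, 3}: w = 13 > 7, infeasible
  {1, 2, 4}: w = 14 > 7, infeasible
  {1, 2, 5}: w = 14 > 7, infeasible
  {1, 3, 4}: w = 9 > 7, infeasible
  {1, 3, 5}: w = 9 > 7, infeasible
  {1, 4, 5}: w = 10 > 7, infeasible
  {2, 3, 4}: w = 12 > 7, infeasible
  {2, 3, 5}: w = 12 > 7, infeasible
  {2, 4, 5}: w = 13 > 7, infeasible
  {3, 4, 5}: w = 8 > 7, infeasible
  {1, 2, 3, 4}: w = 16 > 7, infeasible
  {1, 2, 3, 5}: w = 16 > 7, infeasible
  {1, 2, 4, 5}: w = 17 > 7, infeasible
  {1, 3, 4, 5}: w = 12 > 7, infeasible
  {2, 3, 4, 5}: w = 15 > 7, infeasible
  {1, 2, 3, 4, 5}: w = 19 > 7, infeasible
Best feasible subset: items [3, 5]
Total weight: 5 <= 7, total value: 25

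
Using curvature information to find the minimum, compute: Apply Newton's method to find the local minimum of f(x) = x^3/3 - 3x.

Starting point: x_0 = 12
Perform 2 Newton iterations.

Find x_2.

f(x) = x^3/3 - 3x
f'(x) = x^2 - 3, f''(x) = 2x
Newton update: x_{n+1} = x_n - (x_n^2 - 3)/(2*x_n)
Step 1: x_0 = 12, f'=141, f''=24, x_1 = 49/8
Step 2: x_1 = 49/8, f'=2209/64, f''=49/4, x_2 = 2593/784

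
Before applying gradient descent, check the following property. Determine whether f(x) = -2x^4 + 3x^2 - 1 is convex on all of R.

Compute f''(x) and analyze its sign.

f(x) = -2x^4 + 3x^2 - 1
f'(x) = -8x^3 + 6x
f''(x) = -24x^2 + 6
f''(x) = -24x^2 + 6 -> -inf as |x| -> inf
Therefore, f is not globally convex on R.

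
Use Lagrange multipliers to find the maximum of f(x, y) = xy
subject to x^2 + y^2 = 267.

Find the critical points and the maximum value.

Lagrange conditions: y = 2*lambda*x and x = 2*lambda*y
If x = 0 then y = 0, violating the constraint, so x, y != 0.
Dividing: y/x = x/y => x^2 = y^2 => y = x or y = -x
Constraint: 2x^2 = 267 => x^2 = 267/2 => x = +/-sqrt(267/2)
Critical points: (sqrt(267/2), sqrt(267/2)), (-sqrt(267/2), -sqrt(267/2)), (sqrt(267/2), -sqrt(267/2)), (-sqrt(267/2), sqrt(267/2))
  y = x:  xy = x^2 = 267/2  at (sqrt(267/2), sqrt(267/2)) and (-sqrt(267/2), -sqrt(267/2))
  y = -x: xy = -x^2 = -267/2 at (sqrt(267/2), -sqrt(267/2)) and (-sqrt(267/2), sqrt(267/2))
Maximum xy = 267/2 at (sqrt(267/2), sqrt(267/2)) and (-sqrt(267/2), -sqrt(267/2))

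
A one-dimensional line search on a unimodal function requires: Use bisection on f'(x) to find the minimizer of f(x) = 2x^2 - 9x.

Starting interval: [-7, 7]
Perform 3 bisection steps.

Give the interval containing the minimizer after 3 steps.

Finding critical point of f(x) = 2x^2 - 9x using bisection on f'(x) = 4x + -9.
f'(x) = 0 when x = 9/4.
Starting interval: [-7, 7]
Step 1: mid = 0, f'(mid) = -9, new interval = [0, 7]
Step 2: mid = 7/2, f'(mid) = 5, new interval = [0, 7/2]
Step 3: mid = 7/4, f'(mid) = -2, new interval = [7/4, 7/2]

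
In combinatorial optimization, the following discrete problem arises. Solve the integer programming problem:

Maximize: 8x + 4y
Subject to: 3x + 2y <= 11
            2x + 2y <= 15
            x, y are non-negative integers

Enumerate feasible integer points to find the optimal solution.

Constraint 1: 3x + 2y <= 11
Constraint 2: 2x + 2y <= 15
Feasible x range (need y >= 0): 0 <= x <= min(11/3, 15/2) => x in {0, ..., 3}.
Enumerate feasible integer points row by row (the coefficient of y is 4 > 0, so for each x the largest feasible y gives the best value):
  x = 0: y <= min((11 - 3*0)/2, (15 - 2*0)/2) => y in {0, ..., 5}; best 8*0 + 4*5 = 20
  x = 1: y <= min((11 - 3*1)/2, (15 - 2*1)/2) => y in {0, ..., 4}; best 8*1 + 4*4 = 24
  x = 2: y <= min((11 - 3*2)/2, (15 - 2*2)/2) => y in {0, ..., 2}; best 8*2 + 4*2 = 24
  x = 3: y <= min((11 - 3*3)/2, (15 - 2*3)/2) => y in {0, ..., 1}; best 8*3 + 4*1 = 28
The maximum 8x + 4y = 28 is achieved at x = 3, y = 1.
Check: 3*3 + 2*1 = 11 <= 11 and 2*3 + 2*1 = 8 <= 15.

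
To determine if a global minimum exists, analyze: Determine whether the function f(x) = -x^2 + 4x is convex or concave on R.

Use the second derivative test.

f(x) = -x^2 + 4x
f'(x) = -2x + 4
f''(x) = -2
Since f''(x) = -2 < 0 for all x, f is concave on R.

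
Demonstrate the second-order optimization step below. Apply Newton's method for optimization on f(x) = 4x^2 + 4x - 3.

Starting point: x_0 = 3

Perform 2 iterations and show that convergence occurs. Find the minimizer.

f(x) = 4x^2 + 4x - 3, f'(x) = 8x + (4), f''(x) = 8
Step 1: f'(3) = 28, x_1 = 3 - 28/8 = -1/2
Step 2: f'(-1/2) = 0, x_2 = -1/2 (converged)
Newton's method converges in 1 step for quadratics.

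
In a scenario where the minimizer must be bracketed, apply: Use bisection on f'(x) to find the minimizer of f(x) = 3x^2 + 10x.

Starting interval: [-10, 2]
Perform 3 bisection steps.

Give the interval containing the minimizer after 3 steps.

Finding critical point of f(x) = 3x^2 + 10x using bisection on f'(x) = 6x + 10.
f'(x) = 0 when x = -5/3.
Starting interval: [-10, 2]
Step 1: mid = -4, f'(mid) = -14, new interval = [-4, 2]
Step 2: mid = -1, f'(mid) = 4, new interval = [-4, -1]
Step 3: mid = -5/2, f'(mid) = -5, new interval = [-5/2, -1]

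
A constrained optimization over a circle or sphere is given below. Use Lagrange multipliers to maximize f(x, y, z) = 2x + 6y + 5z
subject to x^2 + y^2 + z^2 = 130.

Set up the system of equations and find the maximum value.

Lagrange conditions: 2 = 2*lambda*x, 6 = 2*lambda*y, 5 = 2*lambda*z
So x:2 = y:6 = z:5, i.e. x = 2t, y = 6t, z = 5t
Constraint: t^2*(2^2 + 6^2 + 5^2) = 130
  t^2 * 65 = 130  =>  t = sqrt(2)
Maximum = 2*2t + 6*6t + 5*5t = 65*sqrt(2) = sqrt(8450)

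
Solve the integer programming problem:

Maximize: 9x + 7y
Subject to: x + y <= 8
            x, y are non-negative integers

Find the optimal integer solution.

Objective: 9x + 7y, constraint: x + y <= 8
Coefficient of x is 9 >= coefficient of y is 7, so allocate the entire budget to x.
Optimal: x = 8, y = 0, value = 72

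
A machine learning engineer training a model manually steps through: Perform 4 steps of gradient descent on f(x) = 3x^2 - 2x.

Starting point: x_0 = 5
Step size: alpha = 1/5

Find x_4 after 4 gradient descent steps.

f(x) = 3x^2 - 2x, f'(x) = 6x + (-2)
Step 1: f'(5) = 28, x_1 = 5 - 1/5 * 28 = -3/5
Step 2: f'(-3/5) = -28/5, x_2 = -3/5 - 1/5 * -28/5 = 13/25
Step 3: f'(13/25) = 28/25, x_3 = 13/25 - 1/5 * 28/25 = 37/125
Step 4: f'(37/125) = -28/125, x_4 = 37/125 - 1/5 * -28/125 = 213/625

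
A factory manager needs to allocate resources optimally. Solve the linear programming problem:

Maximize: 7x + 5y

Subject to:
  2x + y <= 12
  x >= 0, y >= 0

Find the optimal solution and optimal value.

The feasible region has vertices at [(0, 0), (6, 0), (0, 12)].
Checking objective 7x + 5y at each vertex:
  (0, 0): 7*0 + 5*0 = 0
  (6, 0): 7*6 + 5*0 = 42
  (0, 12): 7*0 + 5*12 = 60
Maximum is 60 at (0, 12).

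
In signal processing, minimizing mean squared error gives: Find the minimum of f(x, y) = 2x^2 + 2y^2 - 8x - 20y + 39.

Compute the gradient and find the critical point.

f(x,y) = 2x^2 + 2y^2 - 8x - 20y + 39
df/dx = 4x + (-8) = 0  =>  x = 2
df/dy = 4y + (-20) = 0  =>  y = 5
f(2, 5) = 2*(2)^2 + 2*(5)^2 + -8*(2) + -20*(5) + 39 = -19
Hessian is diagonal with entries 4, 4 > 0, so this is a minimum.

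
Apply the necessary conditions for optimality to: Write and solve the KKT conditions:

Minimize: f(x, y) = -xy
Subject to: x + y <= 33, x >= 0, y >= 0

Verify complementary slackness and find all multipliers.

Problem: min -xy s.t. x + y <= 33 (multiplier lambda), x >= 0 (mu_x), y >= 0 (mu_y)
KKT stationarity: -y + lambda - mu_x = 0, -x + lambda - mu_y = 0, with lambda, mu_x, mu_y >= 0
Complementary slackness: lambda*(x + y - 33) = 0, mu_x*x = 0, mu_y*y = 0
If lambda = 0: y = -mu_x <= 0 and x = -mu_y <= 0 force x = y = 0 with f = 0; but x = y = 33/2 is feasible with f = -1089/4 < 0, so this is not the minimum. Hence lambda > 0 and x + y = 33.
Try x > 0, y > 0 (so mu_x = mu_y = 0): y = lambda, x = lambda => x = y = lambda
x + y = 33 => 2*lambda = 33 => lambda = 33/2
x* = y* = 33/2 > 0, consistent with mu_x = mu_y = 0.
(Any feasible point with x = 0 or y = 0 has f = 0 > -1089/4, so the minimum is not on those boundaries.)
min(-xy) = -1089/4 (i.e. max xy = 1089/4)
Multipliers: lambda = 33/2, mu_x = 0, mu_y = 0
Complementary slackness: lambda*(x + y - 33) = 33/2*(33/2 + 33/2 - 33) = 0, mu_x*x = 0*33/2 = 0, mu_y*y = 0*33/2 = 0. Satisfied.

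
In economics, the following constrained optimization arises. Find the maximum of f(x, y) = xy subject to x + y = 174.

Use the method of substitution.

Substitute y = 174 - x into f(x,y) = xy:
g(x) = x(174 - x) = 174x - x^2
g'(x) = 174 - 2x = 0  =>  x = 87
y = 174 - 87 = 87
Maximum value = 87 * 87 = 7569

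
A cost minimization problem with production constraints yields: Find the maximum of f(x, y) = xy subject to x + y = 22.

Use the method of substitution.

Substitute y = 22 - x into f(x,y) = xy:
g(x) = x(22 - x) = 22x - x^2
g'(x) = 22 - 2x = 0  =>  x = 11
y = 22 - 11 = 11
Maximum value = 11 * 11 = 121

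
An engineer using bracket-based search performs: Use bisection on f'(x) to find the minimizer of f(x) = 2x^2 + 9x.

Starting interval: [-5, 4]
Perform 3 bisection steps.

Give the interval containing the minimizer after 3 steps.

Finding critical point of f(x) = 2x^2 + 9x using bisection on f'(x) = 4x + 9.
f'(x) = 0 when x = -9/4.
Starting interval: [-5, 4]
Step 1: mid = -1/2, f'(mid) = 7, new interval = [-5, -1/2]
Step 2: mid = -11/4, f'(mid) = -2, new interval = [-11/4, -1/2]
Step 3: mid = -13/8, f'(mid) = 5/2, new interval = [-11/4, -13/8]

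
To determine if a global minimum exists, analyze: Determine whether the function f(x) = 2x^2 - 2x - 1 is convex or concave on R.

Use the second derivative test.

f(x) = 2x^2 - 2x - 1
f'(x) = 4x - 2
f''(x) = 4
Since f''(x) = 4 > 0 for all x, f is convex on R.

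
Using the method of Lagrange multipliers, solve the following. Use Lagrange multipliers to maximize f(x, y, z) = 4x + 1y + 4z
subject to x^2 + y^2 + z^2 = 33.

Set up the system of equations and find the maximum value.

Lagrange conditions: 4 = 2*lambda*x, 1 = 2*lambda*y, 4 = 2*lambda*z
So x:4 = y:1 = z:4, i.e. x = 4t, y = 1t, z = 4t
Constraint: t^2*(4^2 + 1^2 + 4^2) = 33
  t^2 * 33 = 33  =>  t = sqrt(1)
Maximum = 4*4t + 1*1t + 4*4t = 33*sqrt(1) = 33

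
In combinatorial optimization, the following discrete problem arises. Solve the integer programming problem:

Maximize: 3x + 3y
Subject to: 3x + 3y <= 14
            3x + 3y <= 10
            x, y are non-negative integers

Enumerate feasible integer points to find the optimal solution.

Constraint 1: 3x + 3y <= 14
Constraint 2: 3x + 3y <= 10
Feasible x range (need y >= 0): 0 <= x <= min(14/3, 10/3) => x in {0, ..., 3}.
Enumerate feasible integer points row by row (the coefficient of y is 3 > 0, so for each x the largest feasible y gives the best value):
  x = 0: y <= min((14 - 3*0)/3, (10 - 3*0)/3) => y in {0, ..., 3}; best 3*0 + 3*3 = 9
  x = 1: y <= min((14 - 3*1)/3, (10 - 3*1)/3) => y in {0, ..., 2}; best 3*1 + 3*2 = 9
  x = 2: y <= min((14 - 3*2)/3, (10 - 3*2)/3) => y in {0, ..., 1}; best 3*2 + 3*1 = 9
  x = 3: y <= min((14 - 3*3)/3, (10 - 3*3)/3) => y in {0}; best 3*3 + 3*0 = 9
The maximum 3x + 3y = 9 is achieved at x = 0, y = 3.
(The same value 9 is also attained at (1, 2), (2, 1), (3, 0).)
Check: 3*0 + 3*3 = 9 <= 14 and 3*0 + 3*3 = 9 <= 10.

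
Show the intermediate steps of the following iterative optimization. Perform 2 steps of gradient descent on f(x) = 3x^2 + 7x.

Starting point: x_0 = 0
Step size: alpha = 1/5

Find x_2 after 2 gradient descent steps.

f(x) = 3x^2 + 7x, f'(x) = 6x + (7)
Step 1: f'(0) = 7, x_1 = 0 - 1/5 * 7 = -7/5
Step 2: f'(-7/5) = -7/5, x_2 = -7/5 - 1/5 * -7/5 = -28/25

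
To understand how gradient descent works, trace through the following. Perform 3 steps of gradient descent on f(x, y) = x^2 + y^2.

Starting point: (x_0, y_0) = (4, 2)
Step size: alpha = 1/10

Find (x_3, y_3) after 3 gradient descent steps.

f(x,y) = x^2 + y^2
grad_x = 2x + 0y, grad_y = 2y + 0x
Step 1: grad = (8, 4), (16/5, 8/5)
Step 2: grad = (32/5, 16/5), (64/25, 32/25)
Step 3: grad = (128/25, 64/25), (256/125, 128/125)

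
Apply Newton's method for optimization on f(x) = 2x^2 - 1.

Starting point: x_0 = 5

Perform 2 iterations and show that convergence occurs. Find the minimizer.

f(x) = 2x^2 - 1, f'(x) = 4x + (0), f''(x) = 4
Step 1: f'(5) = 20, x_1 = 5 - 20/4 = 0
Step 2: f'(0) = 0, x_2 = 0 (converged)
Newton's method converges in 1 step for quadratics.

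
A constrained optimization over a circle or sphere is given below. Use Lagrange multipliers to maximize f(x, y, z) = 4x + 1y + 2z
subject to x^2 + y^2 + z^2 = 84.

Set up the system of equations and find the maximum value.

Lagrange conditions: 4 = 2*lambda*x, 1 = 2*lambda*y, 2 = 2*lambda*z
So x:4 = y:1 = z:2, i.e. x = 4t, y = 1t, z = 2t
Constraint: t^2*(4^2 + 1^2 + 2^2) = 84
  t^2 * 21 = 84  =>  t = sqrt(4)
Maximum = 4*4t + 1*1t + 2*2t = 21*sqrt(4) = 42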